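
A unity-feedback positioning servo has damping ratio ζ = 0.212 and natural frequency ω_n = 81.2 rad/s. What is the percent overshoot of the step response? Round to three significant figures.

%OS ≈ 50.6%

For an underdamped second-order system, %OS = 100·exp(−πζ/√(1−ζ²)).
πζ/√(1−ζ²) = π·0.212/√(1−0.0449) = 0.6815, so %OS = 100·e^(−0.6815) = 50.6%.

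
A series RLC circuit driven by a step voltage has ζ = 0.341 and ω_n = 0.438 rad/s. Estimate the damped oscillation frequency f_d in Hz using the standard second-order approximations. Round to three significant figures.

f_d ≈ 0.0655 Hz

ω_d = ω_n√(1−ζ²) = 0.438·√0.884 = 0.412 rad/s.
f_d = ω_d/(2π) = 0.0655 Hz.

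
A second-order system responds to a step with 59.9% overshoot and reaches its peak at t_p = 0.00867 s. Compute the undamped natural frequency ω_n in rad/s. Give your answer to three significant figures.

ζ from %OS: ζ = |ln 0.599|/√(π²+ln²0.599) = 0.161.
t_p = π/ω_d ⇒ ω_d = 362 rad/s; then ω_n = ω_d/√(1−ζ²) = 367 rad/s.

ω_n ≈ 367 rad/s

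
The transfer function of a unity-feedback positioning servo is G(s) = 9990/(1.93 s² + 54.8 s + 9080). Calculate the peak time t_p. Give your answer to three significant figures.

Dividing through by 1.93: denominator becomes s² + 28.39 s + 4705.
So ω_n = √4705 = 68.6 rad/s and ζ = 28.39/(2·68.6) = 0.207.
The damped frequency ω_d = ω_n√(1−ζ²) = 67.1 rad/s. t_p = π/ω_d = 0.0468 s.

t_p ≈ 0.0468 s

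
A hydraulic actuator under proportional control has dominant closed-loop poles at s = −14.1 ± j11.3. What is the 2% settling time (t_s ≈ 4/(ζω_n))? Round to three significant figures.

For poles at −σ ± jω_d, ζω_n = σ = 14.1, so t_s ≈ 4/σ = 0.284 s.

t_s ≈ 0.284 s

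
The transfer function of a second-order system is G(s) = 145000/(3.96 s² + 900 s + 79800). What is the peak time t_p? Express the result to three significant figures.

Dividing through by 3.96: denominator becomes s² + 227.3 s + 20150.
So ω_n = √20150 = 142 rad/s and ζ = 227.3/(2·142) = 0.801.
ω_d = 142·√(1 − 0.801²) = 85.1 rad/s. t_p = π/ω_d = 0.0369 s.

t_p ≈ 0.0369 s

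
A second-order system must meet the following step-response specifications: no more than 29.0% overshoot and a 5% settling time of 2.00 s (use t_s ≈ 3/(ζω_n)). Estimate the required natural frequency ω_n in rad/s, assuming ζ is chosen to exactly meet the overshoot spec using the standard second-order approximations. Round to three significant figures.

Inverting the overshoot relation: ζ = |ln 0.290|/√(π² + ln²0.290) = 0.367.
From t_s ≈ 3/(ζω_n): ω_n = 3/(ζ·t_s) = 3/(0.367·2.00) = 4.09 rad/s.

ω_n ≈ 4.09 rad/s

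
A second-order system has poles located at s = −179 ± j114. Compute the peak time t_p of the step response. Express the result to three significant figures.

t_p ≈ 0.0276 s

t_p = π/ω_d with ω_d = 114 (the imaginary part), so t_p = 0.0276 s.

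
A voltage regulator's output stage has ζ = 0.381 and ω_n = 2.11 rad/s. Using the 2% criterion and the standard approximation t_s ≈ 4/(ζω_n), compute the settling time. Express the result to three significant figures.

t_s ≈ 4.98 s

t_s ≈ 4/(ζω_n) = 4/(0.381 × 2.11) = 4.98 s.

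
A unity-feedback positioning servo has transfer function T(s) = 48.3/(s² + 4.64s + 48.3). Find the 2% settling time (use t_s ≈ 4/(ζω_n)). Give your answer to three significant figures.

t_s ≈ 1.72 s

Matching coefficients with s² + 2ζω_n s + ω_n² gives ω_n² = 48.3 ⇒ ω_n = 6.95 rad/s, and ζ = 4.64/(2ω_n) = 0.334.
t_s ≈ 4/(ζω_n) = 4/(0.334·6.95) = 1.72 s.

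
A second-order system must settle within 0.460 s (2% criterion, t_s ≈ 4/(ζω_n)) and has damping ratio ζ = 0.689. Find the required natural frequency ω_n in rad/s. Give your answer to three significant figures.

Rearranging t_s ≈ 4/(ζω_n) gives ω_n = 4/(ζ·t_s) = 4/(0.689 × 0.460) = 12.6 rad/s.

ω_n ≈ 12.6 rad/s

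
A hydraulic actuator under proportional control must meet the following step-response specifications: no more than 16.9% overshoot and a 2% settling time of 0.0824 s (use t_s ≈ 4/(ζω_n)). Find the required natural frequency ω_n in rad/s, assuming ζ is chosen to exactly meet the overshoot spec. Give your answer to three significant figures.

ω_n ≈ 98.6 rad/s

From %OS = 100·exp(−πζ/√(1−ζ²)), invert to get ζ = −ln(OS)/√(π² + ln²(OS)) with OS = 0.169.
−ln 0.169 = 1.778, so ζ = 1.778/√(π² + 3.161) = 0.493.
Then ω_n = 4/(ζ t_s) = 4/(0.493 × 0.0824) = 98.6 rad/s.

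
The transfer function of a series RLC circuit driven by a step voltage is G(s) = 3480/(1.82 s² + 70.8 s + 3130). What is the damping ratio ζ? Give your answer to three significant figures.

ζ ≈ 0.469

Dividing through by 1.82: denominator becomes s² + 38.90 s + 1720.
So ω_n = √1720 = 41.5 rad/s and ζ = 38.90/(2·41.5) = 0.469.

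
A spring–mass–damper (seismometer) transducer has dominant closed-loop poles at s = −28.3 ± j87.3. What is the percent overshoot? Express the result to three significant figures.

|pole| = ω_n = √(28.3² + 87.3²) = 91.8 rad/s; ζ = cos θ = σ/ω_n = 0.308.
Overshoot: exp(−π·0.308/√(1−0.308²)) = 0.361, i.e. 36.1%.

%OS ≈ 36.1%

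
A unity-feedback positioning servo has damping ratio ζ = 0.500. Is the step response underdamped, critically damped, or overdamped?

underdamped

Since ζ = 0.500 < 1, the system is underdamped.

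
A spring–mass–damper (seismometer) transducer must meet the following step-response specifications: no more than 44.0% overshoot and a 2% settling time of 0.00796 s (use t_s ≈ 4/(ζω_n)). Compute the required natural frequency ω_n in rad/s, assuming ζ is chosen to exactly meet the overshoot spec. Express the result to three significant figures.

Inverting the overshoot relation: ζ = |ln 0.440|/√(π² + ln²0.440) = 0.253.
From t_s ≈ 4/(ζω_n): ω_n = 4/(ζ·t_s) = 4/(0.253·0.00796) = 1990 rad/s.

ω_n ≈ 1990 rad/s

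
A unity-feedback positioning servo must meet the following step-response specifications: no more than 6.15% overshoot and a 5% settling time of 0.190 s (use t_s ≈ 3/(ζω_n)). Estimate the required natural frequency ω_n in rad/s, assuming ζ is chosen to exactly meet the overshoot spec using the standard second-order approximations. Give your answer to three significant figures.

Inverting the overshoot relation: ζ = |ln 0.0615|/√(π² + ln²0.0615) = 0.664.
Then ω_n = 3/(ζ t_s) = 3/(0.664 × 0.190) = 23.8 rad/s.

ω_n ≈ 23.8 rad/s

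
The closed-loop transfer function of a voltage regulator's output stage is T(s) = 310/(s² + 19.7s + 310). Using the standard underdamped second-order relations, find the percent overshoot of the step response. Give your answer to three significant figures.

Matching coefficients with s² + 2ζω_n s + ω_n² gives ω_n² = 310 ⇒ ω_n = 17.6 rad/s, and ζ = 19.7/(2ω_n) = 0.559.
%OS = 100·exp(−πζ/√(1−ζ²)) = 12.0%.

%OS ≈ 12.0%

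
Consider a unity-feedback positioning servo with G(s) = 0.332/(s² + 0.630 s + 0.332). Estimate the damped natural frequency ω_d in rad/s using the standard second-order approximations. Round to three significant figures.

Comparing the denominator to s² + 2ζω_n s + ω_n²: ω_n = √0.332 = 0.576 rad/s, and 2ζω_n = 0.630 so ζ = 0.630/(2·0.576) = 0.547.
The damped frequency ω_d = ω_n√(1−ζ²) = 0.482 rad/s.

ω_d ≈ 0.482 rad/s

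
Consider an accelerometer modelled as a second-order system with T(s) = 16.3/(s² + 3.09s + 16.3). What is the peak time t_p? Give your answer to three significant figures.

Matching coefficients with s² + 2ζω_n s + ω_n² gives ω_n² = 16.3 ⇒ ω_n = 4.04 rad/s, and ζ = 3.09/(2ω_n) = 0.383.
ω_d = 4.04·√(1 − 0.383²) = 3.73 rad/s. Then t_p = π/ω_d = 0.842 s.

t_p ≈ 0.842 s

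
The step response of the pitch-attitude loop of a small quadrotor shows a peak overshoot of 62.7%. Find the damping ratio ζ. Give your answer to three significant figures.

ζ ≈ 0.147

ζ = −ln(OS)/√(π² + (ln OS)²). With OS = 0.627, ln OS = −0.4668 and ζ = 0.4668/3.176 = 0.147.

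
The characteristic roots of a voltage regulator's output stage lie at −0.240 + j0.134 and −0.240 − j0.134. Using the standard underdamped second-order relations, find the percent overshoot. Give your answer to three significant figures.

The poles are at −σ ± jω_d with σ = 0.240 and ω_d = 0.134, so ω_n = √(σ²+ω_d²) = 0.275 rad/s and ζ = σ/ω_n = 0.873.
%OS = 100 e^{−πζ/√(1−ζ²)} with ζ = 0.873 gives 0.360%.

%OS ≈ 0.360%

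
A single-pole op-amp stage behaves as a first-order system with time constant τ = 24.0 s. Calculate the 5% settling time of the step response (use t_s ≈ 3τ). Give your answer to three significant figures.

t_s ≈ 3τ = 72.0 s.

t_s ≈ 72.0 s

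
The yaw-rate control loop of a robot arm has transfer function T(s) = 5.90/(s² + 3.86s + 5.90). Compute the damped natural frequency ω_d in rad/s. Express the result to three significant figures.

Matching coefficients with s² + 2ζω_n s + ω_n² gives ω_n² = 5.90 ⇒ ω_n = 2.43 rad/s, and ζ = 3.86/(2ω_n) = 0.795.
ω_d = ω_n√(1−ζ²) = 1.47 rad/s.

ω_d ≈ 1.47 rad/s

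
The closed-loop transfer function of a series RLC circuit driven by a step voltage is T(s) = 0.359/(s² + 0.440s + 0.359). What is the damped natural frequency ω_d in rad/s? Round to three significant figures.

ω_n = √0.359 = 0.599 rad/s; ζ = 0.440/(2·0.599) = 0.367.
The damped frequency ω_d = ω_n√(1−ζ²) = 0.557 rad/s.

ω_d ≈ 0.557 rad/s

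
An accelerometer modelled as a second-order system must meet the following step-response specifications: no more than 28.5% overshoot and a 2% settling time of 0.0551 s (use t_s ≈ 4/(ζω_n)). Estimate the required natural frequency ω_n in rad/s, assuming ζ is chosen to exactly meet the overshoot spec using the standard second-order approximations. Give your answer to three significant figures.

ω_n ≈ 196 rad/s

ζ = −ln(OS)/√(π² + (ln OS)²). With OS = 0.285, ln OS = −1.255 and ζ = 1.255/3.383 = 0.371.
From t_s ≈ 4/(ζω_n): ω_n = 4/(ζ·t_s) = 4/(0.371·0.0551) = 196 rad/s.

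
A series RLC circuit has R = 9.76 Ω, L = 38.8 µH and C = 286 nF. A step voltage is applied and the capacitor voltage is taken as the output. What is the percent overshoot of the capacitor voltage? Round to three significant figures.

For a series RLC circuit (capacitor voltage as output), ω_n = 1/√(LC) = 1/√(38.8 µH · 286 nF) = 300000 rad/s.
ζ = (R/2)·√(C/L) = (9.76/2)·√(286 nF/38.8 µH) = 0.419.
%OS = 100·exp(−πζ/√(1−ζ²)) = 23.5%.

%OS ≈ 23.5%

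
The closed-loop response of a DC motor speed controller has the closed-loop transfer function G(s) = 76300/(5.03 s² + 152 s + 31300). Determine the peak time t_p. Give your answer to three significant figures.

t_p ≈ 0.0406 s

Dividing through by 5.03: denominator becomes s² + 30.22 s + 6223.
So ω_n = √6223 = 78.9 rad/s and ζ = 30.22/(2·78.9) = 0.192.
ω_d = 78.9·√(1 − 0.192²) = 77.4 rad/s. t_p = π/ω_d = 0.0406 s.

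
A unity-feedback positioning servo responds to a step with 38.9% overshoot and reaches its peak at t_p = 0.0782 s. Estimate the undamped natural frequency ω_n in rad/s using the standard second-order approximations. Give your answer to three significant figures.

ω_n ≈ 41.9 rad/s

ζ from %OS: ζ = |ln 0.389|/√(π²+ln²0.389) = 0.288.
t_p = π/ω_d ⇒ ω_d = 40.2 rad/s; then ω_n = ω_d/√(1−ζ²) = 41.9 rad/s.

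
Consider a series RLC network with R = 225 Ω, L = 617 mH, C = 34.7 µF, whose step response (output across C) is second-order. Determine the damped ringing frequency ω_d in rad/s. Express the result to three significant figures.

For a series RLC circuit (capacitor voltage as output), ω_n = 1/√(LC) = 1/√(617 mH · 34.7 µF) = 216 rad/s.
ζ = (R/2)·√(C/L) = (225/2)·√(34.7 µF/617 mH) = 0.844.
ω_d = 216·√(1 − 0.844²) = 116 rad/s.

ω_d ≈ 116 rad/s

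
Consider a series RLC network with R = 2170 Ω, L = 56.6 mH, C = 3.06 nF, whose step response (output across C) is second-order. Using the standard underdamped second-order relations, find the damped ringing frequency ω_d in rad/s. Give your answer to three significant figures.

ω_d ≈ 73500 rad/s

For a series RLC circuit (capacitor voltage as output), ω_n = 1/√(LC) = 1/√(56.6 mH · 3.06 nF) = 76000 rad/s.
ζ = (R/2)·√(C/L) = (2170/2)·√(3.06 nF/56.6 mH) = 0.252.
ω_d = 76000·√(1 − 0.252²) = 73500 rad/s.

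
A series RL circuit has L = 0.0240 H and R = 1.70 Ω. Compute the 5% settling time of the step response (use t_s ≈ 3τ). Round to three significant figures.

τ = L/R = 0.0240/1.70 = 0.0141 s.
t_s ≈ 3τ = 0.0424 s.

t_s ≈ 0.0424 s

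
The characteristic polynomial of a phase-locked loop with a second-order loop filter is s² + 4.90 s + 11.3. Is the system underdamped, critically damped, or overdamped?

a² − 4b = 4.90² − 4·11.3 < 0 (complex roots); the system is underdamped.

underdamped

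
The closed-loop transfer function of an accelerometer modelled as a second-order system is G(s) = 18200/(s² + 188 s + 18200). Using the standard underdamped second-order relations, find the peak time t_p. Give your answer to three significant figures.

t_p ≈ 0.0325 s

ω_n = √18200 = 135 rad/s; ζ = 188/(2·135) = 0.697.
ω_d = 135·√(1 − 0.697²) = 96.8 rad/s. Then t_p = π/ω_d = 0.0325 s.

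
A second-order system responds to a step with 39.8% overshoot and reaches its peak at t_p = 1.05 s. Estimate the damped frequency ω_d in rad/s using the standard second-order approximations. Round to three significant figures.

ω_d ≈ 2.99 rad/s

t_p = π/ω_d, so ω_d = π/1.05 = 2.99 rad/s.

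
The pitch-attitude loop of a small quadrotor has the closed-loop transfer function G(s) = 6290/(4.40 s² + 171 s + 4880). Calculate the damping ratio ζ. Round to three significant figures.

ζ ≈ 0.583

Dividing through by 4.40: denominator becomes s² + 38.86 s + 1109.
So ω_n = √1109 = 33.3 rad/s and ζ = 38.86/(2·33.3) = 0.583.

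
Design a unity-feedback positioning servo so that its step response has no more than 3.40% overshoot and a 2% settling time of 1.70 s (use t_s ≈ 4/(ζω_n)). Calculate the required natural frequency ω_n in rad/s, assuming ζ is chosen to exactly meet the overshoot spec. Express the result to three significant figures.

ω_n ≈ 3.21 rad/s

Inverting the overshoot relation: ζ = |ln 0.0340|/√(π² + ln²0.0340) = 0.733.
Then ω_n = 4/(ζ t_s) = 4/(0.733 × 1.70) = 3.21 rad/s.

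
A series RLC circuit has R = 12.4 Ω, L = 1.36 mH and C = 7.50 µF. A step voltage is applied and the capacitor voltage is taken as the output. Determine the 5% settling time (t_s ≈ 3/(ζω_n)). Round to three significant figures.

t_s ≈ 0.000658 s

For a series RLC circuit (capacitor voltage as output), ω_n = 1/√(LC) = 1/√(1.36 mH · 7.50 µF) = 9900 rad/s.
ζ = (R/2)·√(C/L) = (12.4/2)·√(7.50 µF/1.36 mH) = 0.460.
t_s ≈ 3/(ζω_n) = 0.000658 s.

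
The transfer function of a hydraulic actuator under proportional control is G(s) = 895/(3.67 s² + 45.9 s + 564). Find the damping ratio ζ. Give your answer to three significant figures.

ζ ≈ 0.504

Dividing through by 3.67: denominator becomes s² + 12.51 s + 153.7.
So ω_n = √153.7 = 12.4 rad/s and ζ = 12.51/(2·12.4) = 0.504.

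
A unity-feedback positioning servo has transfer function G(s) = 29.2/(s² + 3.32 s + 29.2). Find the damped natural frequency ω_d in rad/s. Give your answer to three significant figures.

Comparing the denominator to s² + 2ζω_n s + ω_n²: ω_n = √29.2 = 5.40 rad/s, and 2ζω_n = 3.32 so ζ = 3.32/(2·5.40) = 0.307.
The damped frequency ω_d = ω_n√(1−ζ²) = 5.14 rad/s.

ω_d ≈ 5.14 rad/s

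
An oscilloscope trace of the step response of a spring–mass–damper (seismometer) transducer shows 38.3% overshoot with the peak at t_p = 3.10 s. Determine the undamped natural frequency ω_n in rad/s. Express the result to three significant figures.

ω_n ≈ 1.06 rad/s

ζ from %OS: ζ = |ln 0.383|/√(π²+ln²0.383) = 0.292.
From t_p = π/ω_d, ω_d = π/3.10 = 1.01 rad/s, so ω_n = ω_d/√(1−ζ²) = 1.06 rad/s.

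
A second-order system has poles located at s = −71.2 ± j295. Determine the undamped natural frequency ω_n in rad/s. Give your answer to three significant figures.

|pole| = ω_n = √(71.2² + 295²) = 303 rad/s; ζ = cos θ = σ/ω_n = 0.235.

ω_n ≈ 303 rad/s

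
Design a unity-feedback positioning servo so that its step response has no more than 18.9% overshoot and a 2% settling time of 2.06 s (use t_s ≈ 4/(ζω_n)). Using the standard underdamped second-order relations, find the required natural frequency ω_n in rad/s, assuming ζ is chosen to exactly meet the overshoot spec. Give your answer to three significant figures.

Inverting the overshoot relation: ζ = |ln 0.189|/√(π² + ln²0.189) = 0.469.
From t_s ≈ 4/(ζω_n): ω_n = 4/(ζ·t_s) = 4/(0.469·2.06) = 4.14 rad/s.

ω_n ≈ 4.14 rad/s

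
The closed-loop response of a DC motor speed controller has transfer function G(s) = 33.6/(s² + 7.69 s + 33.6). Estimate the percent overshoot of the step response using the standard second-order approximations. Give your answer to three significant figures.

Comparing the denominator to s² + 2ζω_n s + ω_n²: ω_n = √33.6 = 5.80 rad/s, and 2ζω_n = 7.69 so ζ = 7.69/(2·5.80) = 0.663.
%OS = 100·exp(−πζ/√(1−ζ²)) = 6.17%.

%OS ≈ 6.17%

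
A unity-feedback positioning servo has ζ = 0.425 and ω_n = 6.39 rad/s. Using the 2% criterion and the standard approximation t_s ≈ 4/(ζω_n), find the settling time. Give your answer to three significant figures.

t_s ≈ 1.47 s

t_s ≈ 4/(ζω_n) = 4/(0.425 × 6.39) = 1.47 s.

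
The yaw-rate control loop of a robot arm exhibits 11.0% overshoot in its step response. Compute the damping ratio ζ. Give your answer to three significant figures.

ζ ≈ 0.575

Inverting the overshoot relation: ζ = |ln 0.110|/√(π² + ln²0.110) = 0.575.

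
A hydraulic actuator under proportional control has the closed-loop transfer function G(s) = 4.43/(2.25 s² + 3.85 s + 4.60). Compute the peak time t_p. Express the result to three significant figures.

t_p ≈ 2.74 s

Dividing through by 2.25: denominator becomes s² + 1.711 s + 2.044.
So ω_n = √2.044 = 1.43 rad/s and ζ = 1.711/(2·1.43) = 0.598.
ω_d = 1.43·√(1 − 0.598²) = 1.15 rad/s. t_p = π/ω_d = 2.74 s.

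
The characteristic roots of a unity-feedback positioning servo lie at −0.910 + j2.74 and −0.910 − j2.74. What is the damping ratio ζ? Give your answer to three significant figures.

|pole| = ω_n = √(0.910² + 2.74²) = 2.89 rad/s; ζ = cos θ = σ/ω_n = 0.315.

ζ ≈ 0.315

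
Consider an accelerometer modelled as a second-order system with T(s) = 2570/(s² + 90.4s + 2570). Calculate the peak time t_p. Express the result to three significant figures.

ω_n = √2570 = 50.7 rad/s; ζ = 90.4/(2·50.7) = 0.892.
ω_d = 50.7·√(1 − 0.892²) = 23.0 rad/s. Then t_p = π/ω_d = 0.137 s.

t_p ≈ 0.137 s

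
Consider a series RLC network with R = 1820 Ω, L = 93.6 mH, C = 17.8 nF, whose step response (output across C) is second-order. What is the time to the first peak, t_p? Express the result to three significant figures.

For a series RLC circuit (capacitor voltage as output), ω_n = 1/√(LC) = 1/√(93.6 mH · 17.8 nF) = 24500 rad/s.
ζ = (R/2)·√(C/L) = (1820/2)·√(17.8 nF/93.6 mH) = 0.397.
ω_d = 24500·√(1 − 0.397²) = 22500 rad/s. t_p = π/ω_d = 0.000140 s.

t_p ≈ 0.000140 s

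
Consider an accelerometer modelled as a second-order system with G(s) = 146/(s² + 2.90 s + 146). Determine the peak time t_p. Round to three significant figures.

Comparing the denominator to s² + 2ζω_n s + ω_n²: ω_n = √146 = 12.1 rad/s, and 2ζω_n = 2.90 so ζ = 2.90/(2·12.1) = 0.120.
ω_d = ω_n√(1−ζ²) = 12.0 rad/s. Then t_p = π/ω_d = 0.262 s.

t_p ≈ 0.262 s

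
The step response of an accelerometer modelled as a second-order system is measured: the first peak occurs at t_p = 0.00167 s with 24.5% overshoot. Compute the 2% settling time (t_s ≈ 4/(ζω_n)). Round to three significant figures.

From the overshoot, ζ = −ln(OS)/√(π²+ln²(OS)) = 0.409.
t_p = π/ω_d ⇒ ω_d = 1880 rad/s; then ω_n = ω_d/√(1−ζ²) = 2060 rad/s.
t_s ≈ 4/(ζω_n) = 4/(0.409·2060) = 0.00475 s.

t_s ≈ 0.00475 s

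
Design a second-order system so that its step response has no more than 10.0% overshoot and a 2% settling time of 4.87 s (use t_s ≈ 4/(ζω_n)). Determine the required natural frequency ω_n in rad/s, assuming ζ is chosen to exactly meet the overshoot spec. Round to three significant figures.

ω_n ≈ 1.39 rad/s

ζ = −ln(OS)/√(π² + (ln OS)²). With OS = 0.100, ln OS = −2.303 and ζ = 2.303/3.895 = 0.591.
Then ω_n = 4/(ζ t_s) = 4/(0.591 × 4.87) = 1.39 rad/s.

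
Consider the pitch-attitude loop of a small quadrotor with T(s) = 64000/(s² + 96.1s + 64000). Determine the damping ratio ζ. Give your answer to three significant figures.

ζ ≈ 0.190

ω_n = √64000 = 253 rad/s; ζ = 96.1/(2·253) = 0.190.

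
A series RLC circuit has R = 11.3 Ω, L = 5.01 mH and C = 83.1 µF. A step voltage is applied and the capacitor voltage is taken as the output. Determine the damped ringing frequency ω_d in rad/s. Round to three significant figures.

For a series RLC circuit (capacitor voltage as output), ω_n = 1/√(LC) = 1/√(5.01 mH · 83.1 µF) = 1550 rad/s.
ζ = (R/2)·√(C/L) = (11.3/2)·√(83.1 µF/5.01 mH) = 0.728.
The damped frequency ω_d = ω_n√(1−ζ²) = 1060 rad/s.

ω_d ≈ 1060 rad/s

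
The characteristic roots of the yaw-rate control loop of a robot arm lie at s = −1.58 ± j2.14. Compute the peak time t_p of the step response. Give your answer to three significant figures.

t_p = π/ω_d with ω_d = 2.14 (the imaginary part), so t_p = 1.47 s.

t_p ≈ 1.47 s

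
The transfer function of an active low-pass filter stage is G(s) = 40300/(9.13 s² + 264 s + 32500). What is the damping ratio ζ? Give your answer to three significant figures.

ζ ≈ 0.242

Dividing through by 9.13: denominator becomes s² + 28.92 s + 3560.
So ω_n = √3560 = 59.7 rad/s and ζ = 28.92/(2·59.7) = 0.242.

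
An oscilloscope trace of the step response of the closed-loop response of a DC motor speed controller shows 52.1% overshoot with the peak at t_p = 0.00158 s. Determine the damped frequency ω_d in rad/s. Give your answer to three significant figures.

ω_d ≈ 1990 rad/s

t_p = π/ω_d, so ω_d = π/0.00158 = 1990 rad/s.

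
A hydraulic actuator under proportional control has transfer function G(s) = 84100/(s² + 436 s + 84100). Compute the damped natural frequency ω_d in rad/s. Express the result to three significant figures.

ω_d ≈ 191 rad/s

Matching coefficients with s² + 2ζω_n s + ω_n² gives ω_n² = 84100 ⇒ ω_n = 290 rad/s, and ζ = 436/(2ω_n) = 0.752.
ω_d = 290·√(1 − 0.752²) = 191 rad/s.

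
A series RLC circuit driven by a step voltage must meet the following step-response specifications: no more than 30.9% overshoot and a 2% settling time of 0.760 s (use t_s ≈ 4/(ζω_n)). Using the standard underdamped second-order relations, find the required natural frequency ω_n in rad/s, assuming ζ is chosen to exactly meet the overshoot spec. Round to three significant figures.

ω_n ≈ 15.0 rad/s

ζ = −ln(OS)/√(π² + (ln OS)²). With OS = 0.309, ln OS = −1.174 and ζ = 1.174/3.354 = 0.350.
From t_s ≈ 4/(ζω_n): ω_n = 4/(ζ·t_s) = 4/(0.350·0.760) = 15.0 rad/s.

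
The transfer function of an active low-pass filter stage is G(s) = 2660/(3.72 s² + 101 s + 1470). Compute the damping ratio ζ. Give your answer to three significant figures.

Dividing through by 3.72: denominator becomes s² + 27.15 s + 395.2.
So ω_n = √395.2 = 19.9 rad/s and ζ = 27.15/(2·19.9) = 0.683.

ζ ≈ 0.683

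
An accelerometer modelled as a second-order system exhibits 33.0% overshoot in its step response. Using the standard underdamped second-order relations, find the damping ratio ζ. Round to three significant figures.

From %OS = 100·exp(−πζ/√(1−ζ²)), invert to get ζ = −ln(OS)/√(π² + ln²(OS)) with OS = 0.330.
−ln 0.330 = 1.109, so ζ = 1.109/√(π² + 1.229) = 0.333.

ζ ≈ 0.333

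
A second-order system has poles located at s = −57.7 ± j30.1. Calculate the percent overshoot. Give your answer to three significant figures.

|pole| = ω_n = √(57.7² + 30.1²) = 65.1 rad/s; ζ = cos θ = σ/ω_n = 0.887.
%OS = 100·exp(−πζ/√(1−ζ²)) = 0.242%.

%OS ≈ 0.242%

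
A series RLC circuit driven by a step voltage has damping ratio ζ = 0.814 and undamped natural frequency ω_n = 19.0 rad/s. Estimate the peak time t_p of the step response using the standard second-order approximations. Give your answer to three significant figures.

The damped frequency is ω_d = ω_n√(1−ζ²) = 19.0·√(1−0.663) = 11.0 rad/s.
Peak time t_p = π/ω_d = π/11.0 = 0.285 s.

t_p ≈ 0.285 s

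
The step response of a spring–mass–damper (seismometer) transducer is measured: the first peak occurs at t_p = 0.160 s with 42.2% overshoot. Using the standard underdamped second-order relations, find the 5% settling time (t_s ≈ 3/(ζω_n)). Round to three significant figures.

ζ from %OS: ζ = |ln 0.422|/√(π²+ln²0.422) = 0.265.
From t_p = π/ω_d, ω_d = π/0.160 = 19.6 rad/s, so ω_n = ω_d/√(1−ζ²) = 20.4 rad/s.
t_s ≈ 3/(ζω_n) = 3/(0.265·20.4) = 0.556 s.

t_s ≈ 0.556 s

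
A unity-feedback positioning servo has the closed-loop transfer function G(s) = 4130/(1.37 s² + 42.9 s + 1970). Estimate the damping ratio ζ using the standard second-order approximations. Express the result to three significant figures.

Dividing through by 1.37: denominator becomes s² + 31.31 s + 1438.
So ω_n = √1438 = 37.9 rad/s and ζ = 31.31/(2·37.9) = 0.413.

ζ ≈ 0.413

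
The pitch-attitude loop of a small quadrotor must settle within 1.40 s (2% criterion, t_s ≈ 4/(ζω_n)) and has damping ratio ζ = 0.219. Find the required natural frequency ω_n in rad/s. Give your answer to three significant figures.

ω_n ≈ 13.0 rad/s

Rearranging t_s ≈ 4/(ζω_n) gives ω_n = 4/(ζ·t_s) = 4/(0.219 × 1.40) = 13.0 rad/s.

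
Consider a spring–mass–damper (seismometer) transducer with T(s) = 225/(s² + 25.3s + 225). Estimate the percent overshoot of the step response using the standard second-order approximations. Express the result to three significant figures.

Comparing the denominator to s² + 2ζω_n s + ω_n²: ω_n = √225 = 15.0 rad/s, and 2ζω_n = 25.3 so ζ = 25.3/(2·15.0) = 0.843.
Overshoot: exp(−π·0.843/√(1−0.843²)) = 0.00723, i.e. 0.723%.

%OS ≈ 0.723%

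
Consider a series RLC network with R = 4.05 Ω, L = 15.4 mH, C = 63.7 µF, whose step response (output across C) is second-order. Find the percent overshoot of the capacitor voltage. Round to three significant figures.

For a series RLC circuit (capacitor voltage as output), ω_n = 1/√(LC) = 1/√(15.4 mH · 63.7 µF) = 1010 rad/s.
ζ = (R/2)·√(C/L) = (4.05/2)·√(63.7 µF/15.4 mH) = 0.130.
%OS = 100 e^{−πζ/√(1−ζ²)} with ζ = 0.130 gives 66.2%.

%OS ≈ 66.2%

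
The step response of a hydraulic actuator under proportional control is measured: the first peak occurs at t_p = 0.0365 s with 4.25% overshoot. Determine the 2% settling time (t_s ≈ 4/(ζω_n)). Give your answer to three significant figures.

The overshoot fixes ζ = −ln(OS)/√(π²+ln²(OS)) = 0.709.
t_p = π/ω_d ⇒ ω_d = 86.1 rad/s; then ω_n = ω_d/√(1−ζ²) = 122 rad/s.
t_s ≈ 4/(ζω_n) = 4/(0.709·122) = 0.0462 s.

t_s ≈ 0.0462 s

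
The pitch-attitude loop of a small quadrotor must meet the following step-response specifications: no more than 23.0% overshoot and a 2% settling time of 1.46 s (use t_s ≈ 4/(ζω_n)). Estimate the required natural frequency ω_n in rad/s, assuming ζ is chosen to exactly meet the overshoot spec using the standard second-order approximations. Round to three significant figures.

ω_n ≈ 6.47 rad/s

From %OS = 100·exp(−πζ/√(1−ζ²)), invert to get ζ = −ln(OS)/√(π² + ln²(OS)) with OS = 0.230.
−ln 0.230 = 1.470, so ζ = 1.470/√(π² + 2.160) = 0.424.
Then ω_n = 4/(ζ t_s) = 4/(0.424 × 1.46) = 6.47 rad/s.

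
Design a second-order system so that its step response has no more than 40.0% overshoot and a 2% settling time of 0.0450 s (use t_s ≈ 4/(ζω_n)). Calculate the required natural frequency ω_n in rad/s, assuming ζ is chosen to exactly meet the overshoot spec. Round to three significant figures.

Inverting the overshoot relation: ζ = |ln 0.400|/√(π² + ln²0.400) = 0.280.
From t_s ≈ 4/(ζω_n): ω_n = 4/(ζ·t_s) = 4/(0.280·0.0450) = 317 rad/s.

ω_n ≈ 317 rad/s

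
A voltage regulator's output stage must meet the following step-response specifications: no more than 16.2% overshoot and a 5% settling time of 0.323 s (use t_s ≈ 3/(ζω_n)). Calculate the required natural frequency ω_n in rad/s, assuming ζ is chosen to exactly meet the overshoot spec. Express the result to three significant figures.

Inverting the overshoot relation: ζ = |ln 0.162|/√(π² + ln²0.162) = 0.501.
Then ω_n = 3/(ζ t_s) = 3/(0.501 × 0.323) = 18.5 rad/s.

ω_n ≈ 18.5 rad/s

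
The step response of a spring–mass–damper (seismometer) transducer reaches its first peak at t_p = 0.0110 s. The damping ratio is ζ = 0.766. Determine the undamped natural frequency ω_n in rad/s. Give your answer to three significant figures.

ω_n ≈ 444 rad/s

Peak time t_p = π/ω_d, so ω_d = π/t_p = π/0.0110 = 286 rad/s.
ω_n = ω_d/√(1−ζ²) = 286/√0.413 = 444 rad/s.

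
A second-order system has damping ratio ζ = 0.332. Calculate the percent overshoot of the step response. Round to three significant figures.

For an underdamped second-order system, %OS = 100·exp(−πζ/√(1−ζ²)).
πζ/√(1−ζ²) = π·0.332/√(1−0.110) = 1.106, so %OS = 100·e^(−1.106) = 33.1%.

%OS ≈ 33.1%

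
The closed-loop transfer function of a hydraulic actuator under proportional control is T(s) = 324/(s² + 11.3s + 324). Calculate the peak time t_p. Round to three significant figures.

Matching coefficients with s² + 2ζω_n s + ω_n² gives ω_n² = 324 ⇒ ω_n = 18.0 rad/s, and ζ = 11.3/(2ω_n) = 0.314.
ω_d = 18.0·√(1 − 0.314²) = 17.1 rad/s. Then t_p = π/ω_d = 0.184 s.

t_p ≈ 0.184 s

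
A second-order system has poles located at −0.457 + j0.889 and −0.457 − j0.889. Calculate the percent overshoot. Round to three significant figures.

%OS ≈ 19.9%

|pole| = ω_n = √(0.457² + 0.889²) = 1.00 rad/s; ζ = cos θ = σ/ω_n = 0.457.
%OS = 100 e^{−πζ/√(1−ζ²)} with ζ = 0.457 gives 19.9%.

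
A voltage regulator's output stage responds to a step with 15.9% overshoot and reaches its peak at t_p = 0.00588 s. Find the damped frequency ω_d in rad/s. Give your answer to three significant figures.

ω_d ≈ 534 rad/s

t_p = π/ω_d, so ω_d = π/0.00588 = 534 rad/s.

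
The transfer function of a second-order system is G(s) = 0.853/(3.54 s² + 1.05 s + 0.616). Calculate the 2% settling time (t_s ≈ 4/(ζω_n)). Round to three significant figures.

t_s ≈ 27.0 s

Dividing through by 3.54: denominator becomes s² + 0.2966 s + 0.1740.
So ω_n = √0.1740 = 0.417 rad/s and ζ = 0.2966/(2·0.417) = 0.356.
t_s ≈ 4/(ζω_n) = 27.0 s.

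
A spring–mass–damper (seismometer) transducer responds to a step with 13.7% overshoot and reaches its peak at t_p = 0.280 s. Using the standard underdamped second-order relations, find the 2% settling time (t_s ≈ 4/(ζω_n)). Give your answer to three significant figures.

t_s ≈ 0.563 s

The overshoot fixes ζ = −ln(OS)/√(π²+ln²(OS)) = 0.535.
t_p = π/ω_d ⇒ ω_d = 11.2 rad/s; then ω_n = ω_d/√(1−ζ²) = 13.3 rad/s.
t_s ≈ 4/(ζω_n) = 4/(0.535·13.3) = 0.563 s.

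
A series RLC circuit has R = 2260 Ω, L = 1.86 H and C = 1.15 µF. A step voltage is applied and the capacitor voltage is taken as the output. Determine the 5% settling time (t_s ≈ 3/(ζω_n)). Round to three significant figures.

For a series RLC circuit (capacitor voltage as output), ω_n = 1/√(LC) = 1/√(1.86 H · 1.15 µF) = 684 rad/s.
ζ = (R/2)·√(C/L) = (2260/2)·√(1.15 µF/1.86 H) = 0.889.
t_s ≈ 3/(ζω_n) = 0.00494 s.

t_s ≈ 0.00494 s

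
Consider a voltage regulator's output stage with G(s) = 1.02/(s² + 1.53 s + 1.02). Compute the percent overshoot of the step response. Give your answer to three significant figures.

Comparing the denominator to s² + 2ζω_n s + ω_n²: ω_n = √1.02 = 1.01 rad/s, and 2ζω_n = 1.53 so ζ = 1.53/(2·1.01) = 0.757.
Overshoot: exp(−π·0.757/√(1−0.757²)) = 0.0261, i.e. 2.61%.

%OS ≈ 2.61%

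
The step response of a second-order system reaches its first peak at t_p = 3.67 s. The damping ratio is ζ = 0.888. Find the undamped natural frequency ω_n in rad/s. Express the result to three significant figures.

ω_n ≈ 1.86 rad/s

Peak time t_p = π/ω_d, so ω_d = π/t_p = π/3.67 = 0.856 rad/s.
ω_n = ω_d/√(1−ζ²) = 0.856/√0.211 = 1.86 rad/s.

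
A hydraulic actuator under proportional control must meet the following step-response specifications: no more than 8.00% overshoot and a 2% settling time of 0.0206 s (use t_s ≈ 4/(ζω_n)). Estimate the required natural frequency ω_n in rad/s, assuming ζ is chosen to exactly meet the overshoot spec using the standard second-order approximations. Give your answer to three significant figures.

ω_n ≈ 310 rad/s

ζ = −ln(OS)/√(π² + (ln OS)²). With OS = 0.0800, ln OS = −2.526 and ζ = 2.526/4.031 = 0.627.
Then ω_n = 4/(ζ t_s) = 4/(0.627 × 0.0206) = 310 rad/s.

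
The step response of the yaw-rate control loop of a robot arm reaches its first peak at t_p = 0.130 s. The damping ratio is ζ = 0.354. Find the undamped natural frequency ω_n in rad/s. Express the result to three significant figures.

ω_n ≈ 25.8 rad/s

Peak time t_p = π/ω_d, so ω_d = π/t_p = π/0.130 = 24.2 rad/s.
ω_n = ω_d/√(1−ζ²) = 24.2/√0.875 = 25.8 rad/s.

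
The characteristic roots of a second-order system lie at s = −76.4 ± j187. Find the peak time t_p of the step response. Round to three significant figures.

t_p = π/ω_d with ω_d = 187 (the imaginary part), so t_p = 0.0168 s.

t_p ≈ 0.0168 s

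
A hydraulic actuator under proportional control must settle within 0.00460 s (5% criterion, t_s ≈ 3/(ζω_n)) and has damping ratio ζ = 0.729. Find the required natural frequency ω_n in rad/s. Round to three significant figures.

Rearranging t_s ≈ 3/(ζω_n) gives ω_n = 3/(ζ·t_s) = 3/(0.729 × 0.00460) = 895 rad/s.

ω_n ≈ 895 rad/s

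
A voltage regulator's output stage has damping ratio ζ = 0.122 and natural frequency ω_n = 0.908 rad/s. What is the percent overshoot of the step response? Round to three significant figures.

For an underdamped second-order system, %OS = 100·exp(−πζ/√(1−ζ²)).
πζ/√(1−ζ²) = π·0.122/√(1−0.0149) = 0.3862, so %OS = 100·e^(−0.3862) = 68.0%.

%OS ≈ 68.0%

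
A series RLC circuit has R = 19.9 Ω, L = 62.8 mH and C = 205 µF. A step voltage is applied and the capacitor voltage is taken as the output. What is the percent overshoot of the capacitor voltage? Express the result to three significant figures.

%OS ≈ 11.4%

For a series RLC circuit (capacitor voltage as output), ω_n = 1/√(LC) = 1/√(62.8 mH · 205 µF) = 279 rad/s.
ζ = (R/2)·√(C/L) = (19.9/2)·√(205 µF/62.8 mH) = 0.568.
%OS = 100 e^{−πζ/√(1−ζ²)} with ζ = 0.568 gives 11.4%.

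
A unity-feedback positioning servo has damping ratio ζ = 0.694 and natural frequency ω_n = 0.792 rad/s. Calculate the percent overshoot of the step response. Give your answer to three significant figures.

For an underdamped second-order system, %OS = 100·exp(−πζ/√(1−ζ²)).
πζ/√(1−ζ²) = π·0.694/√(1−0.482) = 3.028, so %OS = 100·e^(−3.028) = 4.84%.

%OS ≈ 4.84%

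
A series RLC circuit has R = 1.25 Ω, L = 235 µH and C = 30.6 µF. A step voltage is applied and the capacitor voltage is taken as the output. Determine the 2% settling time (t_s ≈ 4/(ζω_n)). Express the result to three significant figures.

For a series RLC circuit (capacitor voltage as output), ω_n = 1/√(LC) = 1/√(235 µH · 30.6 µF) = 11800 rad/s.
ζ = (R/2)·√(C/L) = (1.25/2)·√(30.6 µF/235 µH) = 0.226.
t_s ≈ 4/(ζω_n) = 0.00150 s.

t_s ≈ 0.00150 s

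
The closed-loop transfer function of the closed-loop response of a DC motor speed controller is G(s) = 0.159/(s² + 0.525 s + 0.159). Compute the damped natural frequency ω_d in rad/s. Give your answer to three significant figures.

ω_d ≈ 0.300 rad/s

ω_n = √0.159 = 0.399 rad/s; ζ = 0.525/(2·0.399) = 0.658.
ω_d = ω_n√(1−ζ²) = 0.300 rad/s.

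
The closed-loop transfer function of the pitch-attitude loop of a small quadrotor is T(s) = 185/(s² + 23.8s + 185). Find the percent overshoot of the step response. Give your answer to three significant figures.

ω_n = √185 = 13.6 rad/s; ζ = 23.8/(2·13.6) = 0.875.
%OS = 100·exp(−πζ/√(1−ζ²)) = 0.343%.

%OS ≈ 0.343%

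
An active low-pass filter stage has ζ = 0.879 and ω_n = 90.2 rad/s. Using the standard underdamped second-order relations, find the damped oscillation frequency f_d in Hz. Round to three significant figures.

ω_d = ω_n√(1−ζ²) = 90.2·√0.227 = 43.0 rad/s.
f_d = ω_d/(2π) = 6.85 Hz.

f_d ≈ 6.85 Hz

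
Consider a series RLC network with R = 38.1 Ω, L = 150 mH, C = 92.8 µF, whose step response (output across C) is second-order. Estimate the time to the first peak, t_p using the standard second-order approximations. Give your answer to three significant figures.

For a series RLC circuit (capacitor voltage as output), ω_n = 1/√(LC) = 1/√(150 mH · 92.8 µF) = 268 rad/s.
ζ = (R/2)·√(C/L) = (38.1/2)·√(92.8 µF/150 mH) = 0.474.
ω_d = 268·√(1 − 0.474²) = 236 rad/s. t_p = π/ω_d = 0.0133 s.

t_p ≈ 0.0133 s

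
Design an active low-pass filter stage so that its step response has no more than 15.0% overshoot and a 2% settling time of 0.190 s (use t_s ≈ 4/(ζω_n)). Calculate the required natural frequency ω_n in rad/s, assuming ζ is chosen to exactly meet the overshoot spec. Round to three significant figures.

Inverting the overshoot relation: ζ = |ln 0.150|/√(π² + ln²0.150) = 0.517.
Then ω_n = 4/(ζ t_s) = 4/(0.517 × 0.190) = 40.7 rad/s.

ω_n ≈ 40.7 rad/s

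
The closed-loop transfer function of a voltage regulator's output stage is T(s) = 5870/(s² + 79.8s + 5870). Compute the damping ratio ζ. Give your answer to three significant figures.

Matching coefficients with s² + 2ζω_n s + ω_n² gives ω_n² = 5870 ⇒ ω_n = 76.6 rad/s, and ζ = 79.8/(2ω_n) = 0.521.

ζ ≈ 0.521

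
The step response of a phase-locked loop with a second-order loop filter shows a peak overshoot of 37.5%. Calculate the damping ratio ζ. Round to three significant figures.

ζ ≈ 0.298

Inverting the overshoot relation: ζ = |ln 0.375|/√(π² + ln²0.375) = 0.298.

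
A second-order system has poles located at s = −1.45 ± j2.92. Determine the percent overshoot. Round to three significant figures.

The poles are at −σ ± jω_d with σ = 1.45 and ω_d = 2.92, so ω_n = √(σ²+ω_d²) = 3.26 rad/s and ζ = σ/ω_n = 0.445.
%OS = 100 e^{−πζ/√(1−ζ²)} with ζ = 0.445 gives 21.0%.

%OS ≈ 21.0%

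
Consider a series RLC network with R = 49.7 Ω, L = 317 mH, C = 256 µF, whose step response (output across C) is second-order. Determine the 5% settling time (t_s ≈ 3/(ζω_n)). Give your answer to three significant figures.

For a series RLC circuit (capacitor voltage as output), ω_n = 1/√(LC) = 1/√(317 mH · 256 µF) = 111 rad/s.
ζ = (R/2)·√(C/L) = (49.7/2)·√(256 µF/317 mH) = 0.706.
t_s ≈ 3/(ζω_n) = 0.0383 s.

t_s ≈ 0.0383 s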